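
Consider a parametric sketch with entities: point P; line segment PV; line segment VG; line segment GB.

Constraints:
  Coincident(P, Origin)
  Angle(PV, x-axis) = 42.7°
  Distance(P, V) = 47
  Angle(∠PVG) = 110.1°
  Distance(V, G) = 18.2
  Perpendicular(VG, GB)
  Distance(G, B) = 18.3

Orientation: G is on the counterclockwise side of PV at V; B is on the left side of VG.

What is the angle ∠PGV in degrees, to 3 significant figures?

52.1°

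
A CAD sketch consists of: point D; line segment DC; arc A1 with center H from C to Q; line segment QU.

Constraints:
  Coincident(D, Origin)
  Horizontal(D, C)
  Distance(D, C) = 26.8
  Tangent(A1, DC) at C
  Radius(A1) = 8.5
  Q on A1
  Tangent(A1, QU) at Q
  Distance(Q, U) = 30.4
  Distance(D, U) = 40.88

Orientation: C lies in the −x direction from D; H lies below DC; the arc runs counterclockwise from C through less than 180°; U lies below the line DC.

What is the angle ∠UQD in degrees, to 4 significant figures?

75.10°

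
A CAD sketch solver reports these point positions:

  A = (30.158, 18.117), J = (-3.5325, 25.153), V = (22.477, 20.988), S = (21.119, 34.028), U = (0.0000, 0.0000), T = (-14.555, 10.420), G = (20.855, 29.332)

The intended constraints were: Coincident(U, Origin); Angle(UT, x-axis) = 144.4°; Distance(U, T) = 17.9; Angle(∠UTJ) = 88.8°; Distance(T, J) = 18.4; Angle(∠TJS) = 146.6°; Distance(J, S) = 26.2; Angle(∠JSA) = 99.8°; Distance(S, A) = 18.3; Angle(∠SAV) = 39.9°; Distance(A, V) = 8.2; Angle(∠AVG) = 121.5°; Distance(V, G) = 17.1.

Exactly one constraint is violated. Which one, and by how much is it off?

Distance(V, G) = 17.1 — off by 8.60.

U = (0.00, 0.00) ✓; UT at 144.4° ✓; |UT| = 17.90 ✓; ∠UTJ = 88.80° ✓; |TJ| = 18.40 ✓; ∠TJS = 146.6° ✓; |JS| = 26.20 ✓; ∠JSA = 99.80° ✓; |SA| = 18.30 ✓; ∠SAV = 39.90° ✓; |AV| = 8.200 ✓; ∠AVG = 121.5° ✓; |VG| = 8.500 ✗.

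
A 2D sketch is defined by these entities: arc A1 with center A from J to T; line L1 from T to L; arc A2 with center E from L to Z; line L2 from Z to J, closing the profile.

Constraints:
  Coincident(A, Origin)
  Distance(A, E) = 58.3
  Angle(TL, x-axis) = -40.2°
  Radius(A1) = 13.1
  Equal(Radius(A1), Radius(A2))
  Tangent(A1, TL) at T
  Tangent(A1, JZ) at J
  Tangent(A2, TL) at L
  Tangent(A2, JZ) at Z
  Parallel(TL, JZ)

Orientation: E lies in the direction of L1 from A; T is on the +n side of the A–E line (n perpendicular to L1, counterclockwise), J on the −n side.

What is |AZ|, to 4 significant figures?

59.75

Tangency of A1 to both parallel lines with radius 13.1 puts T and J at A ± 13.1·n: T = (8.455, 10.01), J = (-8.455, -10.01). Equal radii place L and Z the same way about E: L = E + 13.1·n = (52.98, -27.62), Z = E − 13.1·n = (36.07, -47.64). Then |AZ| = |Z − A| = 59.75.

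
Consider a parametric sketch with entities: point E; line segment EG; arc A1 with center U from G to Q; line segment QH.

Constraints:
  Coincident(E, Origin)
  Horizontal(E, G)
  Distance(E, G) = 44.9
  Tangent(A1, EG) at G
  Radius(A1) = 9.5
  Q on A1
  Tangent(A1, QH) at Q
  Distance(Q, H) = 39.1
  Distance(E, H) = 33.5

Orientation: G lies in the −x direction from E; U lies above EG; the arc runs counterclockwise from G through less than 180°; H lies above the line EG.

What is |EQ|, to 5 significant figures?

38.083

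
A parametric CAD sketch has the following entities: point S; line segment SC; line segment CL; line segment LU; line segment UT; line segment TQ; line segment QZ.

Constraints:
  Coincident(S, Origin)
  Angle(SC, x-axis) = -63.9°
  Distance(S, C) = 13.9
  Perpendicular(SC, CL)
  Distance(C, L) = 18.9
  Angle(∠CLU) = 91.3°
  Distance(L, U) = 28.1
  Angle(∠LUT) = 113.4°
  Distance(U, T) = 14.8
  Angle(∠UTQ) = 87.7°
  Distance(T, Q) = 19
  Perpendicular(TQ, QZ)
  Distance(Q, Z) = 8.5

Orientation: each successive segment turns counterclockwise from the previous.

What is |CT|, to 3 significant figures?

34.8

S is at the origin; SC runs at -63.9° with length 13.9, so C = (6.12, -12.5). SC ⟂ CL, so CL runs at 26.1°; with |CL| = 18.9, L = (23.1, -4.17). ∠CLU = 91.3° gives LU at 115° from the x-axis; with |LU| = 28.1, U = (11.3, 21.3). ∠LUT = 113.4° gives UT at -179° from the x-axis; with |UT| = 14.8, T = (-3.49, 21.0). Then |CT| = |T − C| = 34.8.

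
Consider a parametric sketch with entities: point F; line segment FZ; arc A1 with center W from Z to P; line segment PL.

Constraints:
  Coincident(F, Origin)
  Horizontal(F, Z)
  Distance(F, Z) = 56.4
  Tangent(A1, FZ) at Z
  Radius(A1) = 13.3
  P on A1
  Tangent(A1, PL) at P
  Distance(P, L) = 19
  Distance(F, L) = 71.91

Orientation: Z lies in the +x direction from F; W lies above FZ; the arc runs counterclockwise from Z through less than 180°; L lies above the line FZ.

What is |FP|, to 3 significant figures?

71.2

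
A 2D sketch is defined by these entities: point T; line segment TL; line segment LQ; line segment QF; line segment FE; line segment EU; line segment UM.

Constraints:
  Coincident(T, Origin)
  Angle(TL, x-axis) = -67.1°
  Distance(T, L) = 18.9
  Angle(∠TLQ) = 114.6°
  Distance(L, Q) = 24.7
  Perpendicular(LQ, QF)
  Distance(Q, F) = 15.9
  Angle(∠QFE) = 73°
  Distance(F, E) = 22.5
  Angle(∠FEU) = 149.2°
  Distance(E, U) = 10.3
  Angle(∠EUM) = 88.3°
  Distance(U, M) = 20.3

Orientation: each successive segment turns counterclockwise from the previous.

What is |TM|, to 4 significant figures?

34.72

T is at the origin; TL runs at -67.1° with length 18.9, so L = (7.354, -17.41). ∠TLQ = 114.6° gives LQ at -1.700° from the x-axis; with |LQ| = 24.7, Q = (32.04, -18.14). LQ ⟂ QF, so QF runs at 88.30°; with |QF| = 15.9, F = (32.52, -2.250). ∠QFE = 73.0° gives FE at -164.7° from the x-axis; with |FE| = 22.5, E = (10.81, -8.187). ∠FEU = 149.2° gives EU at -133.9° from the x-axis; with |EU| = 10.3, U = (3.671, -15.61). ∠EUM = 88.3° gives UM at -42.20° from the x-axis; with |UM| = 20.3, M = (18.71, -29.24). Then |TM| = |M − T| = 34.72.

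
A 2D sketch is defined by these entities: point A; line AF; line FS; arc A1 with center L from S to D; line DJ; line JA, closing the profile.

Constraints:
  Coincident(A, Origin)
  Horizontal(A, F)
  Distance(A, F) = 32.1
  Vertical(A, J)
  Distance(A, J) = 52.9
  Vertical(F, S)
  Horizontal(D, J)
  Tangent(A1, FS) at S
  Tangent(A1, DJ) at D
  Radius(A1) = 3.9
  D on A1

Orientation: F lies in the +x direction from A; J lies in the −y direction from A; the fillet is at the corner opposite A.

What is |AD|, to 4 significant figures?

59.95

The virtual corner opposite A is at (32.10, -52.90). Tangency of A1 to FS means the radius LS is perpendicular to FS and tangency of A1 to DJ means the radius LD is perpendicular to DJ, with radius 3.9, so the center L sits 3.9 in from both sides at L = (28.20, -49.00). That places the tangent points at S = (32.10, -49.00) on FS and D = (28.20, -52.90) on DJ. Then |AD| = |D − A| = 59.95.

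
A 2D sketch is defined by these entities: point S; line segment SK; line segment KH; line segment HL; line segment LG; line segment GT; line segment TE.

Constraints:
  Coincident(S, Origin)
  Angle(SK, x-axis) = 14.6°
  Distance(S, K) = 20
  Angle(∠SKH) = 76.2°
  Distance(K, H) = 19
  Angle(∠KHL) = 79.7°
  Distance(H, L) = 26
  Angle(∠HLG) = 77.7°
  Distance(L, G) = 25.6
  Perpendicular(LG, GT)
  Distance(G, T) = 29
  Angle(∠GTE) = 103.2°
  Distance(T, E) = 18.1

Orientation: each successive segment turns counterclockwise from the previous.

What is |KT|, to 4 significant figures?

11.19

S is at the origin; SK runs at 14.6° with length 20.0, so K = (19.35, 5.041). ∠SKH = 76.2° gives KH at 118.4° from the x-axis; with |KH| = 19.0, H = (10.32, 21.75). ∠KHL = 79.7° gives HL at -141.3° from the x-axis; with |HL| = 26.0, L = (-9.974, 5.498). ∠HLG = 77.7° gives LG at -39.00° from the x-axis; with |LG| = 25.6, G = (9.921, -10.61). The perpendicularity gives GT at right angles to LG, so GT runs at 51.00°; with |GT| = 29.0, T = (28.17, 11.93). Then |KT| = |T − K| = 11.19.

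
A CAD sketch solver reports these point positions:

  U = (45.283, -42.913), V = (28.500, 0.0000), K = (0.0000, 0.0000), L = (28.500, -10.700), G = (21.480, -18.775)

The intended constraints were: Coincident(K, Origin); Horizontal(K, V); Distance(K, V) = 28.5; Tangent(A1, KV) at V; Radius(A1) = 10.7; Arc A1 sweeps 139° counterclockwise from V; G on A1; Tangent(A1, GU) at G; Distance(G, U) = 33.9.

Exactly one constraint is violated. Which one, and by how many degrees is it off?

Tangent(A1, GU) at G — off by 4.40°.

K = (0.00, 0.00) ✓; K.y = 0.00, V.y = 0.00 ✓; |KV| = 28.50 ✓; ∠(LV, VK) = 90.00° ✓; |LV| = 10.70 ✓; bearing(L→G) − bearing(L→V) = 139.0° ✓; |LG| = 10.70 ✓; ∠(LG, GU) = 94.40° ✗; |GU| = 33.90 ✓.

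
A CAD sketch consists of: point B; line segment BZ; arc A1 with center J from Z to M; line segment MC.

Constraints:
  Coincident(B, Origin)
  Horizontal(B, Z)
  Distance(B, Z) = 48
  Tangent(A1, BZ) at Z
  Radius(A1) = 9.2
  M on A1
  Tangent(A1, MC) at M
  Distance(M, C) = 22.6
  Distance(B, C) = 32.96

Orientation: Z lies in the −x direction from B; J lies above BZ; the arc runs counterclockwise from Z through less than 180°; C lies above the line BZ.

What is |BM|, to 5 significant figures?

41.218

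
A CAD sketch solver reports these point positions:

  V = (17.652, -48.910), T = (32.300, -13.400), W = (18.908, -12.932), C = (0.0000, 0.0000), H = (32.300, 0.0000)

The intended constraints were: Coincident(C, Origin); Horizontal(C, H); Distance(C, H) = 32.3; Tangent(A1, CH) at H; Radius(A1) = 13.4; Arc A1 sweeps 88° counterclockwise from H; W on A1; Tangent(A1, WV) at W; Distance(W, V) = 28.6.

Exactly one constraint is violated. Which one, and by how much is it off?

Distance(W, V) = 28.6 — off by 7.40.

C = (0.00, 0.00) ✓; C.y = 0.00, H.y = 0.00 ✓; |CH| = 32.30 ✓; ∠(TH, HC) = 90.00° ✓; |TH| = 13.40 ✓; bearing(T→W) − bearing(T→H) = 88.00° ✓; |TW| = 13.40 ✓; ∠(TW, WV) = 90.00° ✓; |WV| = 36.00 ✗.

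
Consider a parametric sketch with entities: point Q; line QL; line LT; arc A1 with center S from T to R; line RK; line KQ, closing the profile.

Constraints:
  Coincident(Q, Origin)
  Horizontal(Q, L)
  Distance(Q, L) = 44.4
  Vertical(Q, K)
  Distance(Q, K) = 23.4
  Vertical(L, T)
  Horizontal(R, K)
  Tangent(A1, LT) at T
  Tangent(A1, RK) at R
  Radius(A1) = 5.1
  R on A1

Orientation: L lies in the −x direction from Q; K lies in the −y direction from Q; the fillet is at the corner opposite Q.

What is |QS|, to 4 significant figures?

43.35

Q is at the origin; Q and L share the same y with |QL| = 44.4 and L on the −x side, so L = (-44.40, 0.000). QK is vertical with |QK| = 23.4 and K on the −y side, so K = (0.000, -23.40). The virtual corner opposite Q is at (-44.40, -23.40). The tangent condition forces ST to be normal to LT and the tangent condition forces SR to be normal to RK, with radius 5.1, so the center S sits 5.1 in from both sides at S = (-39.30, -18.30). Then |QS| = |S − Q| = 43.35.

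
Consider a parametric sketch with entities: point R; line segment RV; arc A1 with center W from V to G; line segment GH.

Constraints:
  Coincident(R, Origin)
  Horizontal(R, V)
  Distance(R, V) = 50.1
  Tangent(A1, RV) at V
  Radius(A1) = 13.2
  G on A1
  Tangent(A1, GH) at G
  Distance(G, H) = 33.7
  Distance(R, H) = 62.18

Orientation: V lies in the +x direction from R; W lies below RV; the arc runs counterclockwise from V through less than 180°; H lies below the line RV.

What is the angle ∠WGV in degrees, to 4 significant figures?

42.66°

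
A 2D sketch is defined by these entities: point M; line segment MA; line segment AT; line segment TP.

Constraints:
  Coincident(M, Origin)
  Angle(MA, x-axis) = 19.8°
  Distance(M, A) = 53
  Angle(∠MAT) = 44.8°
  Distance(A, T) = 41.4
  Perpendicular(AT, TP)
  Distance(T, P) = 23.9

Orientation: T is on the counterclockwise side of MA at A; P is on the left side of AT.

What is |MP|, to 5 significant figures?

13.970

M is at the origin; MA runs at 19.8° with length 53.0, so A = 53.0·(cos 19.8°, sin 19.8°) = (49.867, 17.953). ∠MAT = 44.8°, so AT runs at 19.8° + (180° − 44.8°) = 155.00° from the x-axis; with |AT| = 41.4, T = A + 41.4·(cos 155.00°, sin 155.00°) = (12.346, 35.450). The perpendicularity gives TP at right angles to AT; with |TP| = 23.9 on the left of AT, P = T + 23.9·(-0.42262, -0.90631) = (2.2450, 13.789). Then |MP| = |P − M| = 13.970.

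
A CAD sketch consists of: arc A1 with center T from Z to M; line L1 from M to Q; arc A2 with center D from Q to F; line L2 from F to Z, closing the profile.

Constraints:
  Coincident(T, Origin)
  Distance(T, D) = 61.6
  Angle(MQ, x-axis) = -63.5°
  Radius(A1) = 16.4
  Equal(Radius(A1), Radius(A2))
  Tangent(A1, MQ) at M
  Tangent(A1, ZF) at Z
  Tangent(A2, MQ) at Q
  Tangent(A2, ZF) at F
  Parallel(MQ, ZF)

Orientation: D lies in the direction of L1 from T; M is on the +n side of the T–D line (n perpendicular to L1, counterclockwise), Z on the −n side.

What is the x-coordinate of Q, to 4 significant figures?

42.16

The slot axis is L1's direction at -63.5°, so u = (cos -63.5°, sin -63.5°) = (0.4462, -0.8949) and n = (−sin -63.5°, cos -63.5°) = (0.8949, 0.4462). T is at the origin and D lies 61.6 along u from T, so D = 61.6·u = (27.49, -55.13). Tangency of A1 to both parallel lines with radius 16.4 puts M and Z at T ± 16.4·n: M = (14.68, 7.318), Z = (-14.68, -7.318). Equal radii place Q and F the same way about D: Q = D + 16.4·n = (42.16, -47.81), F = D − 16.4·n = (12.81, -62.45). So Q.x = 42.16.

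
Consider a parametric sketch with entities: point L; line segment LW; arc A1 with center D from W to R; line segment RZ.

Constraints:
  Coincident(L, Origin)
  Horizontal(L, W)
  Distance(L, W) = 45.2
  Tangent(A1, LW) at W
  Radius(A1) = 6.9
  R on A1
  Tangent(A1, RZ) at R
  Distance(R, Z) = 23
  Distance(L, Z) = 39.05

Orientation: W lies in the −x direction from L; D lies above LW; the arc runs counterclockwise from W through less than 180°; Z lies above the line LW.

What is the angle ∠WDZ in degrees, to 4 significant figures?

140.0°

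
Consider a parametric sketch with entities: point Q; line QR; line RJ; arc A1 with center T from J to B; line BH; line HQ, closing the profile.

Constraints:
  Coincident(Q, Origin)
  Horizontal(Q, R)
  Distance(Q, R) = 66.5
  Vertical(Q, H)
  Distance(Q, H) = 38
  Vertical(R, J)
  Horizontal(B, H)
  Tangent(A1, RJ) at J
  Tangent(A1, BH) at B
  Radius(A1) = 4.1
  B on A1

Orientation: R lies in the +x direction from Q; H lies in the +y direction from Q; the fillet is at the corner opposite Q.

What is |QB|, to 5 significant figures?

73.060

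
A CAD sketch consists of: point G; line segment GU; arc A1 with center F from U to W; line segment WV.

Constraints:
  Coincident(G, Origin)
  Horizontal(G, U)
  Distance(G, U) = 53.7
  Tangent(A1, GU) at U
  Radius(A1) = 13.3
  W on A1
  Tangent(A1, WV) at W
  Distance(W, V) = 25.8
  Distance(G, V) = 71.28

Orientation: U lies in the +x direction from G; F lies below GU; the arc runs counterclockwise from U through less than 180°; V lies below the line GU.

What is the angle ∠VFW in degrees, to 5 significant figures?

62.729°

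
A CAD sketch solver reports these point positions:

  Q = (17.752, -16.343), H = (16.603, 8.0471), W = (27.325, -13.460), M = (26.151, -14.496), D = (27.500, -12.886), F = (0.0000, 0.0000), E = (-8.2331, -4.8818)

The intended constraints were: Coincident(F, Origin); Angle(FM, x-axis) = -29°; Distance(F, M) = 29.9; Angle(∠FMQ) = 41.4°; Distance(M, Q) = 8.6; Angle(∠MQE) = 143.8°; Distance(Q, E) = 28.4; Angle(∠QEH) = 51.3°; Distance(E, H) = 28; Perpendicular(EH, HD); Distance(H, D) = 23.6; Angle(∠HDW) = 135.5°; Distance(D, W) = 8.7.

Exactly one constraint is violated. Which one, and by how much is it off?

Distance(D, W) = 8.7 — off by 8.10.

F = (0.00, 0.00) ✓; FM at -29.00° ✓; |FM| = 29.90 ✓; ∠FMQ = 41.40° ✓; |MQ| = 8.600 ✓; ∠MQE = 143.8° ✓; |QE| = 28.40 ✓; ∠QEH = 51.30° ✓; |EH| = 28.00 ✓; ∠(EH, HD) = 90.00° ✓; |HD| = 23.60 ✓; ∠HDW = 135.5° ✓; |DW| = 0.6001 ✗.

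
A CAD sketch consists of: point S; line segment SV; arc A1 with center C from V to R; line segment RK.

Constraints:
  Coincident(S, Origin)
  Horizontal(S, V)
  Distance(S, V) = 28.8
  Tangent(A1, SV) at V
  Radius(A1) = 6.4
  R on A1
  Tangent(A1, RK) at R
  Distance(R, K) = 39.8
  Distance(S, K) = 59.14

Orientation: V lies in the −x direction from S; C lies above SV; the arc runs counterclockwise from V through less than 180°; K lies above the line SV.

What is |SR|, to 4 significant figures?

24.46

Checks: |CV| = 6.400 ✓; |CR| = 6.400 ✓; ∠(CR, RK) = 90.00° ✓; |RK| = 39.80 ✓; |SK| = 59.14 ✓.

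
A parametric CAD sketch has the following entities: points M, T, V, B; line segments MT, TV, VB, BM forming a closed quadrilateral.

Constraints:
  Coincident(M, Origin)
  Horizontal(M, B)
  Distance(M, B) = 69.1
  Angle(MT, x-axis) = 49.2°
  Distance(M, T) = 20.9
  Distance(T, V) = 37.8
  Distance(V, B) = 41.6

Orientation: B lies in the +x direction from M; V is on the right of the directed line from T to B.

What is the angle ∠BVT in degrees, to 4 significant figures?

93.01°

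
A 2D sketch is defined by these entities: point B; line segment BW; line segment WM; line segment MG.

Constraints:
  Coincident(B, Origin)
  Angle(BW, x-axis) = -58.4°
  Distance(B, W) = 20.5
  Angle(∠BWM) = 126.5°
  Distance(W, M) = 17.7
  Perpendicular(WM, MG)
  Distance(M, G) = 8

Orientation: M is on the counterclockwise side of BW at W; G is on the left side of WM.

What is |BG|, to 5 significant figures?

31.073

B is at the origin; BW runs at -58.4° with length 20.5, so W = 20.5·(cos -58.4°, sin -58.4°) = (10.742, -17.460). ∠BWM = 126.5°, so WM runs at -58.4° + (180° − 126.5°) = -4.9000° from the x-axis; with |WM| = 17.7, M = W + 17.7·(cos -4.9000°, sin -4.9000°) = (28.377, -18.972). WM ⟂ MG; with |MG| = 8.0 on the left of WM, G = M + 8.0·(0.085417, 0.99635) = (29.060, -11.002). Then |BG| = |G − B| = 31.073.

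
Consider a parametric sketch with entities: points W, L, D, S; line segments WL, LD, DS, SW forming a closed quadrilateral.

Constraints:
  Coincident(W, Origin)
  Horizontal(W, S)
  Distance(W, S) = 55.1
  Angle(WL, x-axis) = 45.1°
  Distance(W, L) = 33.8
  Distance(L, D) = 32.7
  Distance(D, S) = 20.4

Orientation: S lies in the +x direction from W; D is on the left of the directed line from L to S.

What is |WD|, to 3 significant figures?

59.9

Checks: |WS| = 55.10 ✓; |WL| = 33.80 ✓; |LD| = 32.70 ✓; |DS| = 20.40 ✓.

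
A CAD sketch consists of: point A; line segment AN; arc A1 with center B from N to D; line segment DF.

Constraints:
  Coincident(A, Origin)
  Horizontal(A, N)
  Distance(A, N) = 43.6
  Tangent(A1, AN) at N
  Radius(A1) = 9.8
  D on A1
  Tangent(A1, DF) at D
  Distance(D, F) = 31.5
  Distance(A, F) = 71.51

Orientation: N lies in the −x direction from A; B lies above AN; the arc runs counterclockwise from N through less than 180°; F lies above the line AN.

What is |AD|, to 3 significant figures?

40.8

A is at the origin; A and N share the same y with |AN| = 43.6 and N on the −x side, so N = (-43.6, 0.00). Since A1 is tangent to AN there, BN ⟂ AN, so B = N + (0, 9.8) = (-43.6, 9.80). Since BD ⟂ DF (tangency), |BF| = √(9.8² + 31.5²) = 33.0 regardless of where D sits on A1. So F lies on both circle(A, 71.51) and circle(B, 33.0); the above-AN intersection is F = (-60.5, 38.1). D is the foot of the tangent from F: D = (-37.1, 17.1).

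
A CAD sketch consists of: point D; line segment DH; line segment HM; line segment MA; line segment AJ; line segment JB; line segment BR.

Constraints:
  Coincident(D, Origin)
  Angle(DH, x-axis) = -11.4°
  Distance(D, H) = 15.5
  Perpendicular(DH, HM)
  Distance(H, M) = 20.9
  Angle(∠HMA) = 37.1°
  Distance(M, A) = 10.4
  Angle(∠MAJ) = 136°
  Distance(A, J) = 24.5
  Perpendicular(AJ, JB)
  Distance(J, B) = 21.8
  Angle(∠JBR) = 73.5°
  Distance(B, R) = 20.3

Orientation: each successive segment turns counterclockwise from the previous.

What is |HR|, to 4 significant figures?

14.00

The perpendicularity gives JB at right angles to AJ, so JB runs at -4.500°; with |JB| = 21.8, B = (31.35, -15.60). ∠JBR = 73.5° gives BR at 102.0° from the x-axis; with |BR| = 20.3, R = (27.13, 4.254). Then |HR| = |R − H| = 14.00.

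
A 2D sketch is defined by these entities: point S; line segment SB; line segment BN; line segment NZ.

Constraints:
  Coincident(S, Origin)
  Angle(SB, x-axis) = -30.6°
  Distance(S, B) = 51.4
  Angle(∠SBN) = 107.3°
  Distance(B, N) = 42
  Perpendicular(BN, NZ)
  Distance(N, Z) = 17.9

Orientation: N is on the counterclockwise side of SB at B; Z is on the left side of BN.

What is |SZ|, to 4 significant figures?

65.22

S is at the origin; SB runs at -30.6° with length 51.4, so B = 51.4·(cos -30.6°, sin -30.6°) = (44.24, -26.16). ∠SBN = 107.3°, so BN runs at -30.6° + (180° − 107.3°) = 42.10° from the x-axis; with |BN| = 42.0, N = B + 42.0·(cos 42.10°, sin 42.10°) = (75.41, 1.993). BN ⟂ NZ; with |NZ| = 17.9 on the left of BN, Z = N + 17.9·(-0.6704, 0.7420) = (63.40, 15.27). Then |SZ| = |Z − S| = 65.22.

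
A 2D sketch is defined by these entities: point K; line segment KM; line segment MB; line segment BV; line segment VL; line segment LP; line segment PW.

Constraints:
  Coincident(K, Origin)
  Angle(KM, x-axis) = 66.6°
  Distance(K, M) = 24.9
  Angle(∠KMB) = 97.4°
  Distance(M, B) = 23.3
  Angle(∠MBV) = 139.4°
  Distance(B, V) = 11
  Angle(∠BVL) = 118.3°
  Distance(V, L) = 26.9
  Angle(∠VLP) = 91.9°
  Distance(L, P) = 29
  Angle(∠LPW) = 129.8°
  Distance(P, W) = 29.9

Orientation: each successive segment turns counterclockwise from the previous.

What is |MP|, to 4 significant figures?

28.33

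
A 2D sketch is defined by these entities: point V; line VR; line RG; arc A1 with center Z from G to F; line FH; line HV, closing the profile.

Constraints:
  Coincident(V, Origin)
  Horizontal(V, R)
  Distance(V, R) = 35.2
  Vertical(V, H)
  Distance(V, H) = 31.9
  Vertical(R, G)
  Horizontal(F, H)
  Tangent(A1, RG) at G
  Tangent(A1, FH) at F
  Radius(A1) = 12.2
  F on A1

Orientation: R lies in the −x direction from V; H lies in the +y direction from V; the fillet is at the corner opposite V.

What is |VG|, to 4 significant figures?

40.34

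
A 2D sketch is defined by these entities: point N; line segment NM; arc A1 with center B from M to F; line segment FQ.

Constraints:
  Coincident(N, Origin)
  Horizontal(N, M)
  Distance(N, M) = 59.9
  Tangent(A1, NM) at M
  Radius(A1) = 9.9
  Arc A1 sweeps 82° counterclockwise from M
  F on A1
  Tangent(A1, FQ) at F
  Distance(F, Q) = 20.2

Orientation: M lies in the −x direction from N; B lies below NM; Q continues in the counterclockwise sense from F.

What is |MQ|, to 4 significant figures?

31.19

On A1, M sits at bearing 90° from B; an 82° counterclockwise sweep puts F at bearing 172°, so F = B + 9.9·(cos 172°, sin 172°) = (-69.70, -8.522). Tangency of A1 to FQ means the radius BF is perpendicular to FQ, so FQ runs along (−sin 172°, cos 172°); with |FQ| = 20.2, Q = (-72.51, -28.53). Then |MQ| = |Q − M| = 31.19.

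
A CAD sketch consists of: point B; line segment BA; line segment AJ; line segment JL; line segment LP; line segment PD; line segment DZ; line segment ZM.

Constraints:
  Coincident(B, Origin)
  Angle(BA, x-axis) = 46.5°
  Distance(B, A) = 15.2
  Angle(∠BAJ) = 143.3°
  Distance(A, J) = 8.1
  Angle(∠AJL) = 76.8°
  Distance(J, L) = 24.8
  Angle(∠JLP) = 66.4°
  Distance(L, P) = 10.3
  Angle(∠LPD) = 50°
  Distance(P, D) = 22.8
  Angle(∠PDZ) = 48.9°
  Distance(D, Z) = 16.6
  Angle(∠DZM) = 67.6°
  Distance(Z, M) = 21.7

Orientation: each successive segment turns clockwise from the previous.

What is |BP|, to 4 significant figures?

10.94

B is at the origin; BA runs at 46.5° with length 15.2, so A = (10.46, 11.03). ∠BAJ = 143.3° gives AJ at 9.800° from the x-axis; with |AJ| = 8.1, J = (18.44, 12.40). ∠AJL = 76.8° gives JL at -93.40° from the x-axis; with |JL| = 24.8, L = (16.97, -12.35). ∠JLP = 66.4° gives LP at 153.0° from the x-axis; with |LP| = 10.3, P = (7.797, -7.676). Then |BP| = |P − B| = 10.94.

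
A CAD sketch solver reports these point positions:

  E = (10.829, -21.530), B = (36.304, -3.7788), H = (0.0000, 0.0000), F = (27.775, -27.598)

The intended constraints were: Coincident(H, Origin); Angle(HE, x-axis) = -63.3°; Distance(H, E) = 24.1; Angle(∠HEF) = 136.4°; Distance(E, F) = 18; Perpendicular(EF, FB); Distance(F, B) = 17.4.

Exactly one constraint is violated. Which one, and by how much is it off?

Distance(F, B) = 17.4 — off by 7.90.

H = (0.00, 0.00) ✓; HE at -63.30° ✓; |HE| = 24.10 ✓; ∠HEF = 136.4° ✓; |EF| = 18.00 ✓; ∠(EF, FB) = 90.00° ✓; |FB| = 25.30 ✗.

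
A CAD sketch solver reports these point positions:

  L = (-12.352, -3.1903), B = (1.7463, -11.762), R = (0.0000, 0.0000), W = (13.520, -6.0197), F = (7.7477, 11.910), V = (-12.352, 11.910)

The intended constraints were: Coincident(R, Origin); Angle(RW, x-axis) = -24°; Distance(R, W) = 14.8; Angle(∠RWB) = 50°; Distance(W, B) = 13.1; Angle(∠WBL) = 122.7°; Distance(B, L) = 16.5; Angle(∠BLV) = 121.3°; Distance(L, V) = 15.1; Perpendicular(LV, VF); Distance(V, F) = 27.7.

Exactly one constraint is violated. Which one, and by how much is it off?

Distance(V, F) = 27.7 — off by 7.60.

R = (0.00, 0.00) ✓; RW at -24.00° ✓; |RW| = 14.80 ✓; ∠RWB = 50.00° ✓; |WB| = 13.10 ✓; ∠WBL = 122.7° ✓; |BL| = 16.50 ✓; ∠BLV = 121.3° ✓; |LV| = 15.10 ✓; ∠(LV, VF) = 90.00° ✓; |VF| = 20.10 ✗.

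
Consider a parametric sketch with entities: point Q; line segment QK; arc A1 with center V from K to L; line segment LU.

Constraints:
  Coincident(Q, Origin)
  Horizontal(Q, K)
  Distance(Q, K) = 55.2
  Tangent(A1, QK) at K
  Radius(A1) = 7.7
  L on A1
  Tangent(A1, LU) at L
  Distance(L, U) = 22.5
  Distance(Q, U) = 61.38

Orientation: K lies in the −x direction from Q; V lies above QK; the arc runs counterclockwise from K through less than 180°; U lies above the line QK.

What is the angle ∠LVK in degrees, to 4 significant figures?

103.0°

Q is at the origin; QK is horizontal with |QK| = 55.2 and K on the −x side, so K = (-55.20, 0.000). Tangency of A1 to QK means the radius VK is perpendicular to QK, so V = K + (0, 7.7) = (-55.20, 7.700). Since VL ⟂ LU (tangency), |VU| = √(7.7² + 22.5²) = 23.78 regardless of where L sits on A1. So U lies on both circle(Q, 61.38) and circle(V, 23.78); the above-QK intersection is U = (-52.77, 31.36). L is the foot of the tangent from U: L = (-47.70, 9.435).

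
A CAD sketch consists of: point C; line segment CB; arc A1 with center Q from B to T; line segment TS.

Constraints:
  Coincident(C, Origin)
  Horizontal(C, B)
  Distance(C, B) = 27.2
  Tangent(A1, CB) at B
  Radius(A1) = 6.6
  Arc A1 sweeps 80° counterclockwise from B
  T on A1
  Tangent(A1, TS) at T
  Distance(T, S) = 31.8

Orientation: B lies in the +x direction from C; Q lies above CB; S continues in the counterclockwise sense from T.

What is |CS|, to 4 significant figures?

53.76

On A1, B sits at bearing -90° from Q; an 80° counterclockwise sweep puts T at bearing -10°, so T = Q + 6.6·(cos -10°, sin -10°) = (33.70, 5.454). The tangent condition forces QT to be normal to TS, so TS runs along (−sin -10°, cos -10°); with |TS| = 31.8, S = (39.22, 36.77). Then |CS| = |S − C| = 53.76.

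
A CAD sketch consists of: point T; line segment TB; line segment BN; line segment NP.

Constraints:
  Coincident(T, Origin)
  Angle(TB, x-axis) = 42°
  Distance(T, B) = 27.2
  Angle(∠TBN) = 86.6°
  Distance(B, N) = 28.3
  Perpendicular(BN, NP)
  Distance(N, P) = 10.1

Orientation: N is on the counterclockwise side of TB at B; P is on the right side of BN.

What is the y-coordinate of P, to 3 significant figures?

45.3

T is at the origin; TB runs at 42.0° with length 27.2, so B = 27.2·(cos 42.0°, sin 42.0°) = (20.2, 18.2). ∠TBN = 86.6°, so BN runs at 42.0° + (180° − 86.6°) = 135° from the x-axis; with |BN| = 28.3, N = B + 28.3·(cos 135°, sin 135°) = (0.0632, 38.1). BN is perpendicular to NP; with |NP| = 10.1 on the right of BN, P = N + 10.1·(0.702, 0.712) = (7.15, 45.3). So P.y = 45.3.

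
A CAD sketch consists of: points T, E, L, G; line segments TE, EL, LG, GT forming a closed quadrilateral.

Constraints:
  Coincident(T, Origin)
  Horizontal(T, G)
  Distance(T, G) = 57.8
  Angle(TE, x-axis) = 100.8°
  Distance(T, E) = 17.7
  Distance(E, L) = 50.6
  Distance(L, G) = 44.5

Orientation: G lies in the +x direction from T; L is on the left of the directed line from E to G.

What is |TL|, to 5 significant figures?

58.395

Checks: |EL| = 50.60 ✓; |LG| = 44.50 ✓.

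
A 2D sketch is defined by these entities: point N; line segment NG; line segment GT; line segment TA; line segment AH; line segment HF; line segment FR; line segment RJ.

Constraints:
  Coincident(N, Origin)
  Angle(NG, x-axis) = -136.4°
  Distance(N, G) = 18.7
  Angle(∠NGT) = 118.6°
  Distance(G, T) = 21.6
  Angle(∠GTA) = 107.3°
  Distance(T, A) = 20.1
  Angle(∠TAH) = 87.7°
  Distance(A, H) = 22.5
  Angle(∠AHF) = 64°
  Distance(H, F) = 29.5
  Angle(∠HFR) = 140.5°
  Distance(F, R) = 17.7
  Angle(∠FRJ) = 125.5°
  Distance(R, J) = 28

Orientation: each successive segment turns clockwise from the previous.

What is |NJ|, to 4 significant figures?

65.81

N is at the origin; NG runs at -136.4° with length 18.7, so G = (-13.54, -12.90). ∠NGT = 118.6° gives GT at 162.2° from the x-axis; with |GT| = 21.6, T = (-34.11, -6.293). ∠GTA = 107.3° gives TA at 89.50° from the x-axis; with |TA| = 20.1, A = (-33.93, 13.81). ∠TAH = 87.7° gives AH at -2.800° from the x-axis; with |AH| = 22.5, H = (-11.46, 12.71). ∠AHF = 64.0° gives HF at -118.8° from the x-axis; with |HF| = 29.5, F = (-25.67, -13.14). ∠HFR = 140.5° gives FR at -158.3° from the x-axis; with |FR| = 17.7, R = (-42.12, -19.69). ∠FRJ = 125.5° gives RJ at 147.2° from the x-axis; with |RJ| = 28.0, J = (-65.65, -4.520). Then |NJ| = |J − N| = 65.81.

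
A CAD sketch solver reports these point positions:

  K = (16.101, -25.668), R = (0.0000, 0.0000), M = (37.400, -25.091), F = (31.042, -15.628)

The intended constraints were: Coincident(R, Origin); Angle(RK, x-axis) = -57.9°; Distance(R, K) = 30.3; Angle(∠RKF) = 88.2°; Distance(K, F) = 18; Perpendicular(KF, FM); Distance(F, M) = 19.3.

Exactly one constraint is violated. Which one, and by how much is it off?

Distance(F, M) = 19.3 — off by 7.90.

R = (0.00, 0.00) ✓; RK at -57.90° ✓; |RK| = 30.30 ✓; ∠RKF = 88.20° ✓; |KF| = 18.00 ✓; ∠(KF, FM) = 90.00° ✓; |FM| = 11.40 ✗.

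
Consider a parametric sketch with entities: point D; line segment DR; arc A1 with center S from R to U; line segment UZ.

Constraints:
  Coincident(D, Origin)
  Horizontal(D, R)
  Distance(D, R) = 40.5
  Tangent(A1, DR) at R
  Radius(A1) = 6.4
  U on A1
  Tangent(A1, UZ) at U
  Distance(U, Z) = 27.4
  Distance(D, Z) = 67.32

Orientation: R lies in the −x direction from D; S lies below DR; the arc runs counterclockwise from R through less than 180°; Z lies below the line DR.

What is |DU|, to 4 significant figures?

45.38

Checks: |SU| = 6.400 ✓; ∠(SU, UZ) = 90.00° ✓; |UZ| = 27.40 ✓; |DZ| = 67.32 ✓.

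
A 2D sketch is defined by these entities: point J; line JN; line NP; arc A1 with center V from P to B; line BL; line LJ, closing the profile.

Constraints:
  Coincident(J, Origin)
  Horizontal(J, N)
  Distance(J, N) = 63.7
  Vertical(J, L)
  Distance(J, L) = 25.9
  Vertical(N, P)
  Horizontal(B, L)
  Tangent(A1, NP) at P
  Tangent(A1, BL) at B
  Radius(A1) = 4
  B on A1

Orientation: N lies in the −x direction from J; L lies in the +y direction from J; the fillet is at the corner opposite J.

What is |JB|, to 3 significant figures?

65.1

The virtual corner opposite J is at (-63.7, 25.9). The tangent condition forces VP to be normal to NP and tangency of A1 to BL means the radius VB is perpendicular to BL, with radius 4.0, so the center V sits 4.0 in from both sides at V = (-59.7, 21.9). That places the tangent points at P = (-63.7, 21.9) on NP and B = (-59.7, 25.9) on BL. Then |JB| = |B − J| = 65.1.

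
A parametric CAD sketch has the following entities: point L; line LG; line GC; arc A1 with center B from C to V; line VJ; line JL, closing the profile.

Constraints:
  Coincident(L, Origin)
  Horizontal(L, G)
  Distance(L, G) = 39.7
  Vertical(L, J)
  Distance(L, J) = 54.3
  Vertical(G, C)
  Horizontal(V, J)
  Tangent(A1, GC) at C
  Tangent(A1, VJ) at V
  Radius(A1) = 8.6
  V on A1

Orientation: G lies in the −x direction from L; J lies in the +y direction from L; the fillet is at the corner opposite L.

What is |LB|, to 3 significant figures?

55.3

L is at the origin; LG is horizontal with |LG| = 39.7 and G on the −x side, so G = (-39.7, 0.00). LJ is vertical with |LJ| = 54.3 and J on the +y side, so J = (0.00, 54.3). The virtual corner opposite L is at (-39.7, 54.3). The tangent condition forces BC to be normal to GC and since A1 is tangent to VJ there, BV ⟂ VJ, with radius 8.6, so the center B sits 8.6 in from both sides at B = (-31.1, 45.7). Then |LB| = |B − L| = 55.3.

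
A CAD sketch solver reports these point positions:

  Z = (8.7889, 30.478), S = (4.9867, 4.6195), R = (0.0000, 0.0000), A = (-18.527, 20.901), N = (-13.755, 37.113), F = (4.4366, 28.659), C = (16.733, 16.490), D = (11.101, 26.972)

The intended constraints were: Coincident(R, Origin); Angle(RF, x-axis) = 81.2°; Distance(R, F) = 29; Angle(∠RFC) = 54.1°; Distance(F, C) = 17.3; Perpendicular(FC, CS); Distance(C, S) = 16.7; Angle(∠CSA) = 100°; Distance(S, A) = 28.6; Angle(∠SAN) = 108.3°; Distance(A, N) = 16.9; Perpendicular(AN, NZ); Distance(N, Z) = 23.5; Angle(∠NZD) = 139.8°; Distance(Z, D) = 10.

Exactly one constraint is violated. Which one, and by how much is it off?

Distance(Z, D) = 10 — off by 5.80.

R = (0.00, 0.00) ✓; RF at 81.20° ✓; |RF| = 29.00 ✓; ∠RFC = 54.10° ✓; |FC| = 17.30 ✓; ∠(FC, CS) = 90.00° ✓; |CS| = 16.70 ✓; ∠CSA = 100.0° ✓; |SA| = 28.60 ✓; ∠SAN = 108.3° ✓; |AN| = 16.90 ✓; ∠(AN, NZ) = 90.00° ✓; |NZ| = 23.50 ✓; ∠NZD = 139.8° ✓; |ZD| = 4.200 ✗.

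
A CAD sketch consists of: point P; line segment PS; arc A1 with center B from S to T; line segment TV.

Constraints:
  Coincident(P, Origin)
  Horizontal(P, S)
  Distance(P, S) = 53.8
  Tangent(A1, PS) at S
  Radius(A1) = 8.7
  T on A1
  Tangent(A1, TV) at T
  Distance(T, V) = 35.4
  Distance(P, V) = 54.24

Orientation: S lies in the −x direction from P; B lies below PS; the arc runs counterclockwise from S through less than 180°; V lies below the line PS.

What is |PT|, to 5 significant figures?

61.920

P is at the origin; PS is horizontal with |PS| = 53.8 and S on the −x side, so S = (-53.800, 0.0000). Tangency of A1 to PS means the radius BS is perpendicular to PS, so B = S + (0, -8.7) = (-53.800, -8.7000). Since BT ⟂ TV (tangency), |BV| = √(8.7² + 35.4²) = 36.453 regardless of where T sits on A1. So V lies on both circle(P, 54.24) and circle(B, 36.453); the below-PS intersection is V = (-36.040, -40.535). T is the foot of the tangent from V: T = (-60.167, -14.629).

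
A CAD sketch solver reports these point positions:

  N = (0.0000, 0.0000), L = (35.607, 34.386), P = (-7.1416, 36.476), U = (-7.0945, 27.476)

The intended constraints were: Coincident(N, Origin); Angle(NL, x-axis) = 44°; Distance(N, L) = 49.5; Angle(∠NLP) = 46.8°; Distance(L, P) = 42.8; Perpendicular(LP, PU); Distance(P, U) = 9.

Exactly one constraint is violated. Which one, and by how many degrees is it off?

Perpendicular(LP, PU) — off by 3.10°.

N = (0.00, 0.00) ✓; NL at 44.00° ✓; |NL| = 49.50 ✓; ∠NLP = 46.80° ✓; |LP| = 42.80 ✓; ∠(LP, PU) = 93.10° ✗; |PU| = 9.000 ✓.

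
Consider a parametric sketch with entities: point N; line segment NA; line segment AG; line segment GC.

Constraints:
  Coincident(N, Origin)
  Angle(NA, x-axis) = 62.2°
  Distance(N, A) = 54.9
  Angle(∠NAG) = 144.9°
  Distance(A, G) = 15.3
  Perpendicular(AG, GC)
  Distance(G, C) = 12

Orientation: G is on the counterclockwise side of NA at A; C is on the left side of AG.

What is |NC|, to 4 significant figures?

63.32

∠NAG = 144.9°, so AG runs at 62.2° + (180° − 144.9°) = 97.30° from the x-axis; with |AG| = 15.3, G = A + 15.3·(cos 97.30°, sin 97.30°) = (23.66, 63.74). The perpendicularity gives GC at right angles to AG; with |GC| = 12.0 on the left of AG, C = G + 12.0·(-0.9919, -0.1271) = (11.76, 62.21). Then |NC| = |C − N| = 63.32.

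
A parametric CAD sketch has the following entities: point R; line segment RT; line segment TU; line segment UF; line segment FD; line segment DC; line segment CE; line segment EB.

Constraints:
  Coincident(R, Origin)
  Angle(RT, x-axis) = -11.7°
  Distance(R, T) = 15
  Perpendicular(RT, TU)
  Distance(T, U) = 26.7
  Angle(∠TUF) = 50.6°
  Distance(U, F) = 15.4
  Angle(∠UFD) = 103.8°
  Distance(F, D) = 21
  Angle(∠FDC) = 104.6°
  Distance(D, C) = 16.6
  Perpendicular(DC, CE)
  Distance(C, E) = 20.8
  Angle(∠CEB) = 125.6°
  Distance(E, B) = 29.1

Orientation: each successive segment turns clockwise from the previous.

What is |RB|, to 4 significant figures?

33.74

R is at the origin; RT runs at -11.7° with length 15.0, so T = (14.69, -3.042). RT ⟂ TU, so TU runs at -101.7°; with |TU| = 26.7, U = (9.274, -29.19). ∠TUF = 50.6° gives UF at 128.9° from the x-axis; with |UF| = 15.4, F = (-0.3967, -17.20). ∠UFD = 103.8° gives FD at 52.70° from the x-axis; with |FD| = 21.0, D = (12.33, -0.4972). ∠FDC = 104.6° gives DC at -22.70° from the x-axis; with |DC| = 16.6, C = (27.64, -6.903). DC ⟂ CE, so CE runs at -112.7°; with |CE| = 20.8, E = (19.62, -26.09). ∠CEB = 125.6° gives EB at -167.1° from the x-axis; with |EB| = 29.1, B = (-8.749, -32.59). Then |RB| = |B − R| = 33.74.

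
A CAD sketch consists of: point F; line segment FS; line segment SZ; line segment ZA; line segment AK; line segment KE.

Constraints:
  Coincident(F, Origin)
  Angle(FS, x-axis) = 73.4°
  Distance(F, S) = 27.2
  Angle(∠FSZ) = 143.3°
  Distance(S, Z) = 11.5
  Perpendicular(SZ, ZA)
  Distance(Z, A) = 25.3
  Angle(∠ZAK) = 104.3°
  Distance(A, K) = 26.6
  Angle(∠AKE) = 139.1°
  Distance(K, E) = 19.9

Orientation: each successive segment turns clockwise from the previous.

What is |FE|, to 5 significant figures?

12.257

∠ZAK = 104.3° gives AK at -129.00° from the x-axis; with |AK| = 26.6, K = (15.371, -8.0179). ∠AKE = 139.1° gives KE at -169.90° from the x-axis; with |KE| = 19.9, E = (-4.2205, -11.508). Then |FE| = |E − F| = 12.257.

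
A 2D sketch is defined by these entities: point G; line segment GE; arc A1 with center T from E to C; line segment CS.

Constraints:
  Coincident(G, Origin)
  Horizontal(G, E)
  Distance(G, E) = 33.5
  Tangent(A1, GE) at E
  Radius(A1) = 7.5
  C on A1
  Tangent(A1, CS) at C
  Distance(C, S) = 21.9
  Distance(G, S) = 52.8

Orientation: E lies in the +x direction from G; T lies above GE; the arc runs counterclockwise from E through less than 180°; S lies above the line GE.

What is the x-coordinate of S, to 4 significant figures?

45.03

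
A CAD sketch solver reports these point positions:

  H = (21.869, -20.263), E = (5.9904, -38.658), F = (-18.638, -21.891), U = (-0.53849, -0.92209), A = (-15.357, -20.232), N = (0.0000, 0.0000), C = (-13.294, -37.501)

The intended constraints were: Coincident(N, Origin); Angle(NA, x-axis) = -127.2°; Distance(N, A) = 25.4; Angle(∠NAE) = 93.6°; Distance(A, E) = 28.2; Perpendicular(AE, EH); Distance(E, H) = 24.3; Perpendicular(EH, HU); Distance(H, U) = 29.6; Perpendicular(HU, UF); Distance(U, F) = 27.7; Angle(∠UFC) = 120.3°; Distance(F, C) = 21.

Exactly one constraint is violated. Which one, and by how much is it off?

Distance(F, C) = 21 — off by 4.50.

N = (0.00, 0.00) ✓; NA at -127.2° ✓; |NA| = 25.40 ✓; ∠NAE = 93.60° ✓; |AE| = 28.20 ✓; ∠(AE, EH) = 90.00° ✓; |EH| = 24.30 ✓; ∠(EH, HU) = 90.00° ✓; |HU| = 29.60 ✓; ∠(HU, UF) = 90.00° ✓; |UF| = 27.70 ✓; ∠UFC = 120.3° ✓; |FC| = 16.50 ✗.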